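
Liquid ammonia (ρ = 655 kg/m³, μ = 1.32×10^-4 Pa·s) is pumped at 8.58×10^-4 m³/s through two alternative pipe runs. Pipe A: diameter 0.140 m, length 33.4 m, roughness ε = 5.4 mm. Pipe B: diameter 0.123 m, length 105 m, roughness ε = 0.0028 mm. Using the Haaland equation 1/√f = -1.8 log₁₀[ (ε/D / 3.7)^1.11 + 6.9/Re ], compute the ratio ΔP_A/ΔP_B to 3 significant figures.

Pipe A: V = Q/A = 0.000858/0.01539 = 0.05574 m/s; Re = 3.872e+04; ε/D = 0.0386; Haaland → f = 0.06448; ΔP_A = f(L/D)(ρV²/2) = 15.65 Pa.
Pipe B: V = Q/A = 0.000858/0.01188 = 0.07221 m/s; Re = 4.407e+04; ε/D = 2.28e-05; Haaland → f = 0.02137; ΔP_B = f(L/D)(ρV²/2) = 31.14 Pa.
ΔP_A/ΔP_B = 15.65/31.14 = 0.503.

ΔP_A/ΔP_B ≈ 0.503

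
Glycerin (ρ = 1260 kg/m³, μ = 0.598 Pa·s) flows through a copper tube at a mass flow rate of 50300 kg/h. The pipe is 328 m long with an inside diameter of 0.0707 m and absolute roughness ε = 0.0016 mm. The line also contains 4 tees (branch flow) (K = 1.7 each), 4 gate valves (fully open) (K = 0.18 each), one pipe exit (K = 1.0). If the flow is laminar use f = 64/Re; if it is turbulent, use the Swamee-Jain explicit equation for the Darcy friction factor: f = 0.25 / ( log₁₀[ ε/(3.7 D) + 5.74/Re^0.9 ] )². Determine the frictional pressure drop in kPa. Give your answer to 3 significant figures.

ΔP ≈ 3590 kPa

ṁ = 50300 kg/h = 50300/3600 = 13.97 kg/s.
A = πD²/4 = π(0.0707)²/4 = 0.003926 m²; mean velocity V = ṁ/(ρA) = 13.97/(1260 · 0.003926) = 2.825 m/s.
Reynolds number Re = ρVD/μ = 1260 · 2.825 · 0.0707 / 0.598 = 420.8.
Re < 2300 → laminar flow, so f = 64/Re = 64/420.8 = 0.1521 (the turbulent correlation is not needed).
Total minor-loss coefficient ΣK = 4·1.7 + 4·0.18 + 1·1 = 8.52.
ΔP = [f·L/D + ΣK]·(ρV²/2) = [0.1521·328/0.0707 + 8.52]·(1260·2.825²/2) = [705.6 + 8.52]·5027 = 3.59e+06 Pa.
ΔP = 3.59e+06 Pa = 3590 kPa.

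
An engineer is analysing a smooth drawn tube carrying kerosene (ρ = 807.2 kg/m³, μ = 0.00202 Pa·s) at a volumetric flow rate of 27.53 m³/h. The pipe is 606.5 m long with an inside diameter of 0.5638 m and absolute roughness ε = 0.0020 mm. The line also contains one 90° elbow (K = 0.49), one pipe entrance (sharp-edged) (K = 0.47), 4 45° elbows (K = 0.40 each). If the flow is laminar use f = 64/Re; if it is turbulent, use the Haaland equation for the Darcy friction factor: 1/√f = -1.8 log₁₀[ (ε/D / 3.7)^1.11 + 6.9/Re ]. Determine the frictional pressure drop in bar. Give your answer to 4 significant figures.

Q = 27.53 m³/h = 27.53/3600 = 0.007647 m³/s.
Cross-sectional area A = πD²/4 = π(0.5638)²/4 = 0.2497 m²; mean velocity V = Q/A = 0.007647/0.2497 = 0.03063 m/s.
Reynolds number Re = ρVD/μ = 807.2 · 0.03063 · 0.5638 / 0.00202 = 6901.
Re > 4000 → turbulent. Relative roughness ε/D = 2e-06/0.5638 = 3.55e-06. Haaland: 1/√f = -1.8 log₁₀[(3.55e-06/3.7)^1.11 + 6.9/6901] = -1.8 log₁₀[2.09e-07 + 0.001] = 5.4, so f = 0.03429.
Total minor-loss coefficient ΣK = 1·0.49 + 1·0.47 + 4·0.4 = 2.56.
ΔP = [f·L/D + ΣK]·(ρV²/2) = [0.03429·606.5/0.5638 + 2.56]·(807.2·0.03063²/2) = [36.89 + 2.56]·0.3787 = 14.94 Pa.
ΔP = 14.94 Pa = 1.494×10^-4 bar.

ΔP ≈ 1.494×10^-4 bar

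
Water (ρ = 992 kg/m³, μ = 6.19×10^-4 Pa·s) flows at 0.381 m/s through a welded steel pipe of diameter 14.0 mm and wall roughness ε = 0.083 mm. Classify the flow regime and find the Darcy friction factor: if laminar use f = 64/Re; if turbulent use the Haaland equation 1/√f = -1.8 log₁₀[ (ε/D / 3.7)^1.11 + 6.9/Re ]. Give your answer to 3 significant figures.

Re = ρVD/μ = 992·0.381·0.014/0.000619 = 8548.
Re > 4000 → turbulent. ε/D = 8.3e-05/0.014 = 0.00593; Haaland: 1/√f = -1.8 log₁₀[0.000789 + 0.000807] = 5.034, so f = 0.03946.

f ≈ 0.0395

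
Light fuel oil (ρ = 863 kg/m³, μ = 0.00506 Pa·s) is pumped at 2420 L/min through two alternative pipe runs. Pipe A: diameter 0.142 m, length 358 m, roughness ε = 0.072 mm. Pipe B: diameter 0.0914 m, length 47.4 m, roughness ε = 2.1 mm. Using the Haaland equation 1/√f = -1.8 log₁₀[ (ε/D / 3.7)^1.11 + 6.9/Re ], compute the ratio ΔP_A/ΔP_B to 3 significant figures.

Pipe A: V = Q/A = 0.04033/0.01584 = 2.547 m/s; Re = 6.168e+04; ε/D = 0.000507; Haaland → f = 0.02152; ΔP_A = f(L/D)(ρV²/2) = 1.519e+05 Pa.
Pipe B: V = Q/A = 0.04033/0.006561 = 6.147 m/s; Re = 9.583e+04; ε/D = 0.023; Haaland → f = 0.0518; ΔP_B = f(L/D)(ρV²/2) = 4.38e+05 Pa.
ΔP_A/ΔP_B = 1.519e+05/4.38e+05 = 0.347.

ΔP_A/ΔP_B ≈ 0.347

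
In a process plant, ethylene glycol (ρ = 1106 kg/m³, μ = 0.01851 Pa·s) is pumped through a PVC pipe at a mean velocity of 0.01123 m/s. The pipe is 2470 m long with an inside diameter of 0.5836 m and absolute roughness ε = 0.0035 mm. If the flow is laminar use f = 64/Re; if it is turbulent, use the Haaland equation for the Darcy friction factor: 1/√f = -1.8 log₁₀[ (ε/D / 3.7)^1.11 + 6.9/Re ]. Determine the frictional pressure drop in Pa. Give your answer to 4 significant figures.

Reynolds number Re = ρVD/μ = 1106 · 0.01123 · 0.5836 / 0.0185 = 391.6.
Re < 2300 → laminar flow, so f = 64/Re = 64/391.6 = 0.1634 (the turbulent correlation is not needed).
Darcy-Weisbach: ΔP = f(L/D)(ρV²/2) = 0.1634·(2470/0.5836)·(1106·0.01123²/2) = 0.1634·4232·0.06974 = 48.24 Pa.

ΔP ≈ 48.24 Pa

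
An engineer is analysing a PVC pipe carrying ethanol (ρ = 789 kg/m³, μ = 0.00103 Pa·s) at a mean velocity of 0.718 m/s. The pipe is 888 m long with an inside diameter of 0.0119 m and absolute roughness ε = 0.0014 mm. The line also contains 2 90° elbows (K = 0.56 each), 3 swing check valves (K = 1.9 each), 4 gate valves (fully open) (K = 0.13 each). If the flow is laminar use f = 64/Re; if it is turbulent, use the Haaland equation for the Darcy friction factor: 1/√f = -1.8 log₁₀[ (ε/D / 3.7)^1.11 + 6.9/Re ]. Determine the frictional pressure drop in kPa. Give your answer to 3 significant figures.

Reynolds number Re = ρVD/μ = 789 · 0.718 · 0.0119 / 0.00103 = 6545.
Re > 4000 → turbulent. Relative roughness ε/D = 1.4e-06/0.0119 = 0.000118. Haaland: 1/√f = -1.8 log₁₀[(0.000118/3.7)^1.11 + 6.9/6545] = -1.8 log₁₀[1.02e-05 + 0.00105] = 5.351, so f = 0.03492.
Total minor-loss coefficient ΣK = 2·0.56 + 3·1.9 + 4·0.13 = 7.34.
ΔP = [f·L/D + ΣK]·(ρV²/2) = [0.03492·888/0.0119 + 7.34]·(789·0.718²/2) = [2606 + 7.34]·203.4 = 5.315e+05 Pa.
ΔP = 5.315e+05 Pa = 531 kPa.

ΔP ≈ 531 kPa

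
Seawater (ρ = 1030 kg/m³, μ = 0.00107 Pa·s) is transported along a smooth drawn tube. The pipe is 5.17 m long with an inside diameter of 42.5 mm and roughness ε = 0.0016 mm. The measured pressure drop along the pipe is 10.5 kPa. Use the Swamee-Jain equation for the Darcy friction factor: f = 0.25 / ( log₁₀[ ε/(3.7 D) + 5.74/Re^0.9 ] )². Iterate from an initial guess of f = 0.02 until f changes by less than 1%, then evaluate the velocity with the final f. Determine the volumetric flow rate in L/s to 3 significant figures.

Rearranging Darcy-Weisbach: V = √(2·ΔP·D/(f·L·ρ)). With ε/D = 1.6e-06/0.0425 = 3.76e-05, iterate starting from f = 0.02:
  f = 0.02 → V = √(2·1.05e+04·0.0425/(0.02·5.17·1030)) = 2.895 m/s; Re = ρVD/μ = 1.184e+05; f → 0.0175
  f = 0.0175 → V = 3.095 m/s; Re = 1.266e+05; f → 0.01727
  f = 0.01727 → V = 3.115 m/s; Re = 1.274e+05; f → 0.01725
Converged (Δf/f < 1%). With the final f = 0.01725: V = √(2·1.05e+04·0.0425/(0.01725·5.17·1030)) = 3.117 m/s.
Q = V·A = 3.117·(π/4·0.0425²) = 0.004422 m³/s = 4.42 L/s.

Q ≈ 4.42 L/s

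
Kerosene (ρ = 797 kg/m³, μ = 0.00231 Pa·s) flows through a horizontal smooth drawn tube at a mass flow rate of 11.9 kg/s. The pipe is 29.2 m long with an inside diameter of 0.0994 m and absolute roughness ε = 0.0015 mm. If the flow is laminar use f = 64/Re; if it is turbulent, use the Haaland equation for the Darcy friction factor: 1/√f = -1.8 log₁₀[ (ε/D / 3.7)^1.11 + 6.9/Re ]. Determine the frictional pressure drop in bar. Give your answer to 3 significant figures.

A = πD²/4 = π(0.0994)²/4 = 0.00776 m²; mean velocity V = ṁ/(ρA) = 11.9/(797 · 0.00776) = 1.924 m/s.
Reynolds number Re = ρVD/μ = 797 · 1.924 · 0.0994 / 0.00231 = 6.599e+04.
Re > 4000 → turbulent. Relative roughness ε/D = 1.5e-06/0.0994 = 1.51e-05. Haaland: 1/√f = -1.8 log₁₀[(1.51e-05/3.7)^1.11 + 6.9/6.599e+04] = -1.8 log₁₀[1.04e-06 + 0.000105] = 7.157, so f = 0.01952.
Darcy-Weisbach: ΔP = f(L/D)(ρV²/2) = 0.01952·(29.2/0.0994)·(797·1.924²/2) = 0.01952·293.8·1475 = 8460 Pa.
ΔP = 8460 Pa = 0.0846 bar.

ΔP ≈ 0.0846 bar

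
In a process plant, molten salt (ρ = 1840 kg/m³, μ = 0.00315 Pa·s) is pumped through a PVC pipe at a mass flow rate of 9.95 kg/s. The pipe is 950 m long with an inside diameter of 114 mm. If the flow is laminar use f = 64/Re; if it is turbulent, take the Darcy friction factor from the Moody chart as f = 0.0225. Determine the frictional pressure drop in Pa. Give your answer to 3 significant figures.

A = πD²/4 = π(0.114)²/4 = 0.01021 m²; mean velocity V = ṁ/(ρA) = 9.95/(1840 · 0.01021) = 0.5298 m/s.
Reynolds number Re = ρVD/μ = 1840 · 0.5298 · 0.114 / 0.00315 = 3.528e+04.
Re > 4000 → turbulent; use the Moody-chart value f = 0.0225.
Darcy-Weisbach: ΔP = f(L/D)(ρV²/2) = 0.0225·(950/0.114)·(1840·0.5298²/2) = 0.0225·8333·258.2 = 4.842e+04 Pa.

ΔP ≈ 48400 Pa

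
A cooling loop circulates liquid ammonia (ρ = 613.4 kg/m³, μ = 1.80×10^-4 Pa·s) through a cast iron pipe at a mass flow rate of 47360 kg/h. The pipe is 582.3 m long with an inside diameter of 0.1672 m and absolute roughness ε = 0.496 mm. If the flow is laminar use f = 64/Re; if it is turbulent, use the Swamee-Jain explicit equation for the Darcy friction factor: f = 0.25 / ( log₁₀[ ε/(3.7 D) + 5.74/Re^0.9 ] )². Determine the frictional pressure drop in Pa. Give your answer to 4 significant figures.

ṁ = 47360 kg/h = 47360/3600 = 13.16 kg/s.
A = πD²/4 = π(0.1672)²/4 = 0.02196 m²; mean velocity V = ṁ/(ρA) = 13.16/(613.4 · 0.02196) = 0.9768 m/s.
Reynolds number Re = ρVD/μ = 613.4 · 0.9768 · 0.1672 / 0.00018 = 5.566e+05.
Re > 4000 → turbulent. Relative roughness ε/D = 0.000496/0.1672 = 0.00297. Swamee-Jain: f = 0.25/(log₁₀[0.00297/3.7 + 5.74/5.566e+05^0.9])² = 0.25/(log₁₀[0.000802 + 3.87e-05])² = 0.25/(-3.075)² = 0.02643.
Darcy-Weisbach: ΔP = f(L/D)(ρV²/2) = 0.02643·(582.3/0.1672)·(613.4·0.9768²/2) = 0.02643·3483·292.6 = 2.694e+04 Pa.

ΔP ≈ 26940 Pa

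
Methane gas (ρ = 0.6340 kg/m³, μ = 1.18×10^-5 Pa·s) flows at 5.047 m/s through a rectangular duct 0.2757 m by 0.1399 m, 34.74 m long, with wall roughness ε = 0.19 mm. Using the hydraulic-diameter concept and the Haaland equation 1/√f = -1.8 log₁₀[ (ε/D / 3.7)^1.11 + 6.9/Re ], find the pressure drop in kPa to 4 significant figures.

ΔP ≈ 0.03593 kPa

Hydraulic diameter D_h = 4A/P = 4·(0.2757·0.1399)/(2·(0.2757+0.1399)) = 0.1543/0.8312 = 0.1856 m.
Re = ρVD_h/μ = 0.634·5.047·0.1856/1.18e-05 = 5.033e+04.
ε/D_h = 0.00019/0.1856 = 0.00102; Haaland gives 1/√f = -1.8 log₁₀[0.000112+0.000137] = 6.485, so f = 0.02377.
ΔP = f(L/D_h)(ρV²/2) = 0.02377·34.74/0.1856·8.075 = 35.93 Pa.
ΔP = 0.03593 kPa.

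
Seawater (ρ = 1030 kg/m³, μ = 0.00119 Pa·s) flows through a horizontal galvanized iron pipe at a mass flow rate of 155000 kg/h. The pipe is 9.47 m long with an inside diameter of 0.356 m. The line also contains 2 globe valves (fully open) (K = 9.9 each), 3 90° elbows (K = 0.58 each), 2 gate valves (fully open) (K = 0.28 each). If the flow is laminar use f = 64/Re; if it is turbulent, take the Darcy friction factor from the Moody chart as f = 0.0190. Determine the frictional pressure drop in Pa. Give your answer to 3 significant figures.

ṁ = 155000 kg/h = 155000/3600 = 43.06 kg/s.
A = πD²/4 = π(0.356)²/4 = 0.09954 m²; mean velocity V = ṁ/(ρA) = 43.06/(1030 · 0.09954) = 0.42 m/s.
Reynolds number Re = ρVD/μ = 1030 · 0.42 · 0.356 / 0.00119 = 1.294e+05.
Re > 4000 → turbulent; use the Moody-chart value f = 0.0190.
Total minor-loss coefficient ΣK = 2·9.9 + 3·0.58 + 2·0.28 = 22.1.
ΔP = [f·L/D + ΣK]·(ρV²/2) = [0.019·9.47/0.356 + 22.1]·(1030·0.42²/2) = [0.5054 + 22.1]·90.83 = 2053 Pa.

ΔP ≈ 2050 Pa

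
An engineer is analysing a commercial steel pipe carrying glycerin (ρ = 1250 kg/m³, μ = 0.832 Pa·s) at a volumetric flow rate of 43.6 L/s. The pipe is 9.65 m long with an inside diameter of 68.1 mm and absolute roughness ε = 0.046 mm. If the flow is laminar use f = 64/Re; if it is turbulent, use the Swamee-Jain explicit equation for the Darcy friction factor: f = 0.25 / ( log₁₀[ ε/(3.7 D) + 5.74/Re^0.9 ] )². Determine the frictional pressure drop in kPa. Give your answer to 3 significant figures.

ΔP ≈ 663 kPa

Q = 43.6 L/s = 43.6/1000 = 0.0436 m³/s.
Cross-sectional area A = πD²/4 = π(0.0681)²/4 = 0.003642 m²; mean velocity V = Q/A = 0.0436/0.003642 = 11.97 m/s.
Reynolds number Re = ρVD/μ = 1250 · 11.97 · 0.0681 / 0.832 = 1225.
Re < 2300 → laminar flow, so f = 64/Re = 64/1225 = 0.05226 (the turbulent correlation is not needed).
Darcy-Weisbach: ΔP = f(L/D)(ρV²/2) = 0.05226·(9.65/0.0681)·(1250·11.97²/2) = 0.05226·141.7·8.955e+04 = 6.631e+05 Pa.
ΔP = 6.631e+05 Pa = 663 kPa.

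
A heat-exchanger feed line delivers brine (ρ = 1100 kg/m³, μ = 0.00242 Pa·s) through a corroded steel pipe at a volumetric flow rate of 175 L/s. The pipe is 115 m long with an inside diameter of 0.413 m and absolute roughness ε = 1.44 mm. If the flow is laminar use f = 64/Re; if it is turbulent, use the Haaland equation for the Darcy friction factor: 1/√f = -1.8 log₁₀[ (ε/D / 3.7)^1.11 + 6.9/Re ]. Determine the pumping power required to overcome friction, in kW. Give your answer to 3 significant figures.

P ≈ 1.27 kW

Q = 175 L/s = 175/1000 = 0.175 m³/s.
Cross-sectional area A = πD²/4 = π(0.413)²/4 = 0.134 m²; mean velocity V = Q/A = 0.175/0.134 = 1.306 m/s.
Reynolds number Re = ρVD/μ = 1100 · 1.306 · 0.413 / 0.00242 = 2.452e+05.
Re > 4000 → turbulent. Relative roughness ε/D = 0.00144/0.413 = 0.00349. Haaland: 1/√f = -1.8 log₁₀[(0.00349/3.7)^1.11 + 6.9/2.452e+05] = -1.8 log₁₀[0.000438 + 2.81e-05] = 5.997, so f = 0.02781.
Darcy-Weisbach: ΔP = f(L/D)(ρV²/2) = 0.02781·(115/0.413)·(1100·1.306²/2) = 0.02781·278.5·938.6 = 7267 Pa.
Pumping power P = QΔP = 0.175·7267 = 1272 W = 1.27 kW.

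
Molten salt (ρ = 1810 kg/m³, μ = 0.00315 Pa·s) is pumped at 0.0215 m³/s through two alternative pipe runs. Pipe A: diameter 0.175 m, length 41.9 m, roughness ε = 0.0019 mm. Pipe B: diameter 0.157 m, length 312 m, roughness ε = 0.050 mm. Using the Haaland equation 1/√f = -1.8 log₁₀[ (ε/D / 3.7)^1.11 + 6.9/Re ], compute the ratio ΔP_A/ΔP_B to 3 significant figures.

Pipe A: V = Q/A = 0.0215/0.02405 = 0.8939 m/s; Re = 8.988e+04; ε/D = 1.09e-05; Haaland → f = 0.01826; ΔP_A = f(L/D)(ρV²/2) = 3162 Pa.
Pipe B: V = Q/A = 0.0215/0.01936 = 1.111 m/s; Re = 1.002e+05; ε/D = 0.000318; Haaland → f = 0.01927; ΔP_B = f(L/D)(ρV²/2) = 4.275e+04 Pa.
ΔP_A/ΔP_B = 3162/4.275e+04 = 0.0740.

ΔP_A/ΔP_B ≈ 0.0740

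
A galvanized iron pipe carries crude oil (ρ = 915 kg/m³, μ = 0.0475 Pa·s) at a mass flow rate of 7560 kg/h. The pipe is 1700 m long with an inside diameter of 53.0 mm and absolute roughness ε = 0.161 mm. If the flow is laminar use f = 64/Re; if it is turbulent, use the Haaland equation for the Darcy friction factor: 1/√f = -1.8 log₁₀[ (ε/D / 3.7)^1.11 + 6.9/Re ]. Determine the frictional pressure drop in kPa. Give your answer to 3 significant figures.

ΔP ≈ 957 kPa

ṁ = 7560 kg/h = 7560/3600 = 2.1 kg/s.
A = πD²/4 = π(0.053)²/4 = 0.002206 m²; mean velocity V = ṁ/(ρA) = 2.1/(915 · 0.002206) = 1.04 m/s.
Reynolds number Re = ρVD/μ = 915 · 1.04 · 0.053 / 0.0475 = 1062.
Re < 2300 → laminar flow, so f = 64/Re = 64/1062 = 0.06026 (the turbulent correlation is not needed).
Darcy-Weisbach: ΔP = f(L/D)(ρV²/2) = 0.06026·(1700/0.053)·(915·1.04²/2) = 0.06026·3.208e+04·495.1 = 9.57e+05 Pa.
ΔP = 9.57e+05 Pa = 957 kPa.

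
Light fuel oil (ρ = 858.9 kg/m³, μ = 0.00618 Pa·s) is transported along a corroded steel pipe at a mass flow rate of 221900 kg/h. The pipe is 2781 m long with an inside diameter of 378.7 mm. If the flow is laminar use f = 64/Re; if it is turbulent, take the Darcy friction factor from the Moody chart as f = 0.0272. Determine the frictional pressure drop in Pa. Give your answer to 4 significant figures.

ΔP ≈ 34820 Pa

ṁ = 221900 kg/h = 221900/3600 = 61.64 kg/s.
A = πD²/4 = π(0.3787)²/4 = 0.1126 m²; mean velocity V = ṁ/(ρA) = 61.64/(858.9 · 0.1126) = 0.6371 m/s.
Reynolds number Re = ρVD/μ = 858.9 · 0.6371 · 0.3787 / 0.00618 = 3.353e+04.
Re > 4000 → turbulent; use the Moody-chart value f = 0.0272.
Darcy-Weisbach: ΔP = f(L/D)(ρV²/2) = 0.0272·(2781/0.3787)·(858.9·0.6371²/2) = 0.0272·7344·174.3 = 3.482e+04 Pa.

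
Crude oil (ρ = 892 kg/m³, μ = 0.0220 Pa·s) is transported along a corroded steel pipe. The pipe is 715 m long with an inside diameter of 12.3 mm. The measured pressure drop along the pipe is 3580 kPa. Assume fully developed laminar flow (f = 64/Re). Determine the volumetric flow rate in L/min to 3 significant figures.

For laminar flow, f = 64/Re with Re = ρVD/μ, so Darcy-Weisbach reduces to ΔP = 32μLV/D². Solving for V: V = ΔP·D²/(32μL) = 3.58e+06·(0.0123)²/(32·0.022·715) = 1.076 m/s.
Check: Re = ρVD/μ = 892·1.076·0.0123/0.022 = 536.6 < 2300, so the laminar assumption holds.
Q = V·A = 1.076·(π/4·0.0123²) = 0.0001279 m³/s = 7.67 L/min.

Q ≈ 7.67 L/min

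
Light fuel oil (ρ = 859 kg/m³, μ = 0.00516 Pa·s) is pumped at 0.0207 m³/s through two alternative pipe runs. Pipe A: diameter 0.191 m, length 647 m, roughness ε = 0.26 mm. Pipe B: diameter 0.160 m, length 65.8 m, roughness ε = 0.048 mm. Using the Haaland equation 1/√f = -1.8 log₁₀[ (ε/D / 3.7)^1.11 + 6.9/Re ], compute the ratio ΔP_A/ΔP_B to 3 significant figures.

ΔP_A/ΔP_B ≈ 4.58

Pipe A: V = Q/A = 0.0207/0.02865 = 0.7225 m/s; Re = 2.297e+04; ε/D = 0.00136; Haaland → f = 0.02763; ΔP_A = f(L/D)(ρV²/2) = 2.098e+04 Pa.
Pipe B: V = Q/A = 0.0207/0.02011 = 1.03 m/s; Re = 2.742e+04; ε/D = 0.0003; Haaland → f = 0.02446; ΔP_B = f(L/D)(ρV²/2) = 4579 Pa.
ΔP_A/ΔP_B = 2.098e+04/4579 = 4.58.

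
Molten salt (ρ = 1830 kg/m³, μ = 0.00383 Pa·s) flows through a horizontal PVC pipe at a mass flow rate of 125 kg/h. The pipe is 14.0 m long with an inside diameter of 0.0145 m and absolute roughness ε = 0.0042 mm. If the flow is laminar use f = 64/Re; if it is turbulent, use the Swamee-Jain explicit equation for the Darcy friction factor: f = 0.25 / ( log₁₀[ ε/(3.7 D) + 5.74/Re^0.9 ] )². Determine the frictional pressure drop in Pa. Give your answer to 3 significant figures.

ṁ = 125 kg/h = 125/3600 = 0.03472 kg/s.
A = πD²/4 = π(0.0145)²/4 = 0.0001651 m²; mean velocity V = ṁ/(ρA) = 0.03472/(1830 · 0.0001651) = 0.1149 m/s.
Reynolds number Re = ρVD/μ = 1830 · 0.1149 · 0.0145 / 0.00383 = 796.1.
Re < 2300 → laminar flow, so f = 64/Re = 64/796.1 = 0.0804 (the turbulent correlation is not needed).
Darcy-Weisbach: ΔP = f(L/D)(ρV²/2) = 0.0804·(14/0.0145)·(1830·0.1149²/2) = 0.0804·965.5·12.08 = 937.7 Pa.

ΔP ≈ 938 Pa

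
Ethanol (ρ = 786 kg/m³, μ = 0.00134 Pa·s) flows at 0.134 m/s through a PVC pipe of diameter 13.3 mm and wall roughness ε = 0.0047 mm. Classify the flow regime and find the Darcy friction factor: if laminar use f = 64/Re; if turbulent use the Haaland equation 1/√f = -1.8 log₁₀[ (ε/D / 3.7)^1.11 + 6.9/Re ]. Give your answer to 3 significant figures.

f ≈ 0.0612

Re = ρVD/μ = 786·0.134·0.0133/0.00134 = 1045.
Re < 2300 → laminar, so f = 64/Re = 0.06122 (roughness is irrelevant in laminar flow).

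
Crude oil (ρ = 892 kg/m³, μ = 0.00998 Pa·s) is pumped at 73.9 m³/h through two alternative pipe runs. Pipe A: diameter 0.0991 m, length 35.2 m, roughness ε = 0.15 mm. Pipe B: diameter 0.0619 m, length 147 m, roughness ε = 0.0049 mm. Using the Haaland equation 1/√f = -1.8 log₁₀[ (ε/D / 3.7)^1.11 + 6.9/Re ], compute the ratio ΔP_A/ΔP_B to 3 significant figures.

Pipe A: V = Q/A = 0.02053/0.007713 = 2.661 m/s; Re = 2.357e+04; ε/D = 0.00151; Haaland → f = 0.02781; ΔP_A = f(L/D)(ρV²/2) = 3.12e+04 Pa.
Pipe B: V = Q/A = 0.02053/0.003009 = 6.821 m/s; Re = 3.774e+04; ε/D = 7.92e-05; Haaland → f = 0.02227; ΔP_B = f(L/D)(ρV²/2) = 1.098e+06 Pa.
ΔP_A/ΔP_B = 3.12e+04/1.098e+06 = 0.0284.

ΔP_A/ΔP_B ≈ 0.0284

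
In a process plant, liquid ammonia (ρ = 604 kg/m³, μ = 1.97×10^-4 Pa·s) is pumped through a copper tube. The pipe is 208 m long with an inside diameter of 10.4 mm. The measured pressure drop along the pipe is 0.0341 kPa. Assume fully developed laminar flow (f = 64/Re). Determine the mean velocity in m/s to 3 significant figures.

V ≈ 0.00281 m/s

For laminar flow, f = 64/Re with Re = ρVD/μ, so Darcy-Weisbach reduces to ΔP = 32μLV/D². Solving for V: V = ΔP·D²/(32μL) = 34.1·(0.0104)²/(32·0.000197·208) = 0.002813 m/s.
Check: Re = ρVD/μ = 604·0.002813·0.0104/0.000197 = 89.69 < 2300, so the laminar assumption holds.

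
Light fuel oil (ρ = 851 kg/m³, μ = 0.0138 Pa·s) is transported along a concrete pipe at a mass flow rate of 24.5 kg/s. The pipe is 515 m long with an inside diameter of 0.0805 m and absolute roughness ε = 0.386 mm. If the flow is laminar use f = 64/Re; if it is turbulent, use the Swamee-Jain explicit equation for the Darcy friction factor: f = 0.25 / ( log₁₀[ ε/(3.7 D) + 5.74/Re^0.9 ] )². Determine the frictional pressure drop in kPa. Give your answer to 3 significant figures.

ΔP ≈ 2920 kPa

A = πD²/4 = π(0.0805)²/4 = 0.00509 m²; mean velocity V = ṁ/(ρA) = 24.5/(851 · 0.00509) = 5.657 m/s.
Reynolds number Re = ρVD/μ = 851 · 5.657 · 0.0805 / 0.0138 = 2.808e+04.
Re > 4000 → turbulent. Relative roughness ε/D = 0.000386/0.0805 = 0.0048. Swamee-Jain: f = 0.25/(log₁₀[0.0048/3.7 + 5.74/2.808e+04^0.9])² = 0.25/(log₁₀[0.0013 + 0.000569])² = 0.25/(-2.729)² = 0.03356.
Darcy-Weisbach: ΔP = f(L/D)(ρV²/2) = 0.03356·(515/0.0805)·(851·5.657²/2) = 0.03356·6398·1.361e+04 = 2.923e+06 Pa.
ΔP = 2.923e+06 Pa = 2920 kPa.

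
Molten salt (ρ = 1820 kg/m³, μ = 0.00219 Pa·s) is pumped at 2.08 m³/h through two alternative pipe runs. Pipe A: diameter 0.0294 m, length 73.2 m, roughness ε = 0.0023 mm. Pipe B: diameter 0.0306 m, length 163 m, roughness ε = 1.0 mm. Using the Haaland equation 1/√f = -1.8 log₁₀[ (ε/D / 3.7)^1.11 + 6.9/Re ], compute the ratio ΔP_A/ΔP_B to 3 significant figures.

ΔP_A/ΔP_B ≈ 0.231

Pipe A: V = Q/A = 0.0005778/0.0006789 = 0.8511 m/s; Re = 2.079e+04; ε/D = 7.82e-05; Haaland → f = 0.02562; ΔP_A = f(L/D)(ρV²/2) = 4.205e+04 Pa.
Pipe B: V = Q/A = 0.0005778/0.0007354 = 0.7856 m/s; Re = 1.998e+04; ε/D = 0.0327; Haaland → f = 0.06085; ΔP_B = f(L/D)(ρV²/2) = 1.821e+05 Pa.
ΔP_A/ΔP_B = 4.205e+04/1.821e+05 = 0.231.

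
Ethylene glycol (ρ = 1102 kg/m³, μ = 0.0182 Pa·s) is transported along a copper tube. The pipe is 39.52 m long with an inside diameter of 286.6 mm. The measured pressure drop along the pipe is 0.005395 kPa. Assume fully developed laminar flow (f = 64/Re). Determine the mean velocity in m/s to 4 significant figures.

V ≈ 0.01925 m/s

For laminar flow, f = 64/Re with Re = ρVD/μ, so Darcy-Weisbach reduces to ΔP = 32μLV/D². Solving for V: V = ΔP·D²/(32μL) = 5.395·(0.2866)²/(32·0.0182·39.52) = 0.01925 m/s.
Check: Re = ρVD/μ = 1102·0.01925·0.2866/0.0182 = 334.1 < 2300, so the laminar assumption holds.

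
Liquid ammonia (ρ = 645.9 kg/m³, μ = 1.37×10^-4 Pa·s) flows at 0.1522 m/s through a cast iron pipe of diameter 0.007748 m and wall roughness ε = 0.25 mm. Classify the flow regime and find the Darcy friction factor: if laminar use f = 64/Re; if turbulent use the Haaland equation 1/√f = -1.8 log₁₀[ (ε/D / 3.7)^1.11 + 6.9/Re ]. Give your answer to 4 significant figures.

f ≈ 0.06420

Re = ρVD/μ = 645.9·0.1522·0.007748/0.000137 = 5560.
Re > 4000 → turbulent. ε/D = 0.00025/0.007748 = 0.0323; Haaland: 1/√f = -1.8 log₁₀[0.00518 + 0.00124] = 3.947, so f = 0.0642.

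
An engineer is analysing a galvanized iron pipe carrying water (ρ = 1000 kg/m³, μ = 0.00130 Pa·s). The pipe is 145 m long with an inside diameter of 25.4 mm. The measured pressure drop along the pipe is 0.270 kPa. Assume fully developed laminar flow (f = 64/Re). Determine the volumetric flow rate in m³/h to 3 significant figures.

For laminar flow, f = 64/Re with Re = ρVD/μ, so Darcy-Weisbach reduces to ΔP = 32μLV/D². Solving for V: V = ΔP·D²/(32μL) = 270·(0.0254)²/(32·0.0013·145) = 0.02888 m/s.
Check: Re = ρVD/μ = 1000·0.02888·0.0254/0.0013 = 564.2 < 2300, so the laminar assumption holds.
Q = V·A = 0.02888·(π/4·0.0254²) = 1.463e-05 m³/s = 0.0527 m³/h.

Q ≈ 0.0527 m³/h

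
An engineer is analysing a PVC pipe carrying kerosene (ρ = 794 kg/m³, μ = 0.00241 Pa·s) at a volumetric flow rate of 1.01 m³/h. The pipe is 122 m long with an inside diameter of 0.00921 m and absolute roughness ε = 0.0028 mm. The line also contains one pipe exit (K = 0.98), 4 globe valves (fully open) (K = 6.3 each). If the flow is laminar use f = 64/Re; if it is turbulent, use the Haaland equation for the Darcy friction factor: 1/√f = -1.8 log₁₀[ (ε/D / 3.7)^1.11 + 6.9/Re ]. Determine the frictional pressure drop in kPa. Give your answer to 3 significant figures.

Q = 1.01 m³/h = 1.01/3600 = 0.0002806 m³/s.
Cross-sectional area A = πD²/4 = π(0.00921)²/4 = 6.662e-05 m²; mean velocity V = Q/A = 0.0002806/6.662e-05 = 4.211 m/s.
Reynolds number Re = ρVD/μ = 794 · 4.211 · 0.00921 / 0.00241 = 1.278e+04.
Re > 4000 → turbulent. Relative roughness ε/D = 2.8e-06/0.00921 = 0.000304. Haaland: 1/√f = -1.8 log₁₀[(0.000304/3.7)^1.11 + 6.9/1.278e+04] = -1.8 log₁₀[2.92e-05 + 0.00054] = 5.841, so f = 0.02932.
Total minor-loss coefficient ΣK = 1·0.98 + 4·6.3 = 26.2.
ΔP = [f·L/D + ΣK]·(ρV²/2) = [0.02932·122/0.00921 + 26.2]·(794·4.211²/2) = [388.3 + 26.2]·7041 = 2.918e+06 Pa.
ΔP = 2.918e+06 Pa = 2920 kPa.

ΔP ≈ 2920 kPa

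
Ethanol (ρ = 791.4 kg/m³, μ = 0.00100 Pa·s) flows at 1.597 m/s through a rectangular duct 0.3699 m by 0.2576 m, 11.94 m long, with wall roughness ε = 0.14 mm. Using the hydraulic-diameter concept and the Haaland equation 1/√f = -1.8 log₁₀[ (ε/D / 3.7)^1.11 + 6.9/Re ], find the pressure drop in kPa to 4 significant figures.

ΔP ≈ 0.6970 kPa

Hydraulic diameter D_h = 4A/P = 4·(0.3699·0.2576)/(2·(0.3699+0.2576)) = 0.3811/1.255 = 0.3037 m.
Re = ρVD_h/μ = 791.4·1.597·0.3037/0.001 = 3.838e+05.
ε/D_h = 0.00014/0.3037 = 0.000461; Haaland gives 1/√f = -1.8 log₁₀[4.63e-05+1.8e-05] = 7.545, so f = 0.01757.
ΔP = f(L/D_h)(ρV²/2) = 0.01757·11.94/0.3037·1009 = 697 Pa.
ΔP = 0.6970 kPa.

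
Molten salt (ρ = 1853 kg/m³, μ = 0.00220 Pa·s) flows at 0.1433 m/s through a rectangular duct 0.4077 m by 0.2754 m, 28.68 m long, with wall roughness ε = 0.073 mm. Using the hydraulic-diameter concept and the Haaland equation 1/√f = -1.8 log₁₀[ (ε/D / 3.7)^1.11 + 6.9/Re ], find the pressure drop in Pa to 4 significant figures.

ΔP ≈ 37.20 Pa

Hydraulic diameter D_h = 4A/P = 4·(0.4077·0.2754)/(2·(0.4077+0.2754)) = 0.4491/1.366 = 0.3287 m.
Re = ρVD_h/μ = 1853·0.1433·0.3287/0.0022 = 3.968e+04.
ε/D_h = 7.3e-05/0.3287 = 0.000222; Haaland gives 1/√f = -1.8 log₁₀[2.06e-05+0.000174] = 6.68, so f = 0.02241.
ΔP = f(L/D_h)(ρV²/2) = 0.02241·28.68/0.3287·19.03 = 37.2 Pa.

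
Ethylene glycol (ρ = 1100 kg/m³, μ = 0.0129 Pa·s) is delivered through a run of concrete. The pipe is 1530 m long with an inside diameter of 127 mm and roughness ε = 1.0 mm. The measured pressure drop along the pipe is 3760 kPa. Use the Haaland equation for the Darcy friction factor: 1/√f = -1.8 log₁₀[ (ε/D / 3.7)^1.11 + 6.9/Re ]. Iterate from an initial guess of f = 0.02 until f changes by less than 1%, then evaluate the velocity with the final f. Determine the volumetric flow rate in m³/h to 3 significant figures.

Rearranging Darcy-Weisbach: V = √(2·ΔP·D/(f·L·ρ)). With ε/D = 0.001/0.127 = 0.00787, iterate starting from f = 0.02:
  f = 0.02 → V = √(2·3.76e+06·0.127/(0.02·1530·1100)) = 5.327 m/s; Re = ρVD/μ = 5.768e+04; f → 0.03619
  f = 0.03619 → V = 3.96 m/s; Re = 4.288e+04; f → 0.03656
  f = 0.03656 → V = 3.94 m/s; Re = 4.267e+04; f → 0.03656
Converged (Δf/f < 1%). With the final f = 0.03656: V = √(2·3.76e+06·0.127/(0.03656·1530·1100)) = 3.94 m/s.
Q = V·A = 3.94·(π/4·0.127²) = 0.04991 m³/s = 180 m³/h.

Q ≈ 180 m³/h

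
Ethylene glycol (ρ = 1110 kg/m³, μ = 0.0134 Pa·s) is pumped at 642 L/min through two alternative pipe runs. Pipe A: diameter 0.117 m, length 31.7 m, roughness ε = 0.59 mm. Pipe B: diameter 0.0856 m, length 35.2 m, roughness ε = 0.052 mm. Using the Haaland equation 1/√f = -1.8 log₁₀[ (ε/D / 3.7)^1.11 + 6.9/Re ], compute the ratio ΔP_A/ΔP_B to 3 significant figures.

Pipe A: V = Q/A = 0.0107/0.01075 = 0.9952 m/s; Re = 9646; ε/D = 0.00504; Haaland → f = 0.03769; ΔP_A = f(L/D)(ρV²/2) = 5613 Pa.
Pipe B: V = Q/A = 0.0107/0.005755 = 1.859 m/s; Re = 1.318e+04; ε/D = 0.000607; Haaland → f = 0.02955; ΔP_B = f(L/D)(ρV²/2) = 2.331e+04 Pa.
ΔP_A/ΔP_B = 5613/2.331e+04 = 0.241.

ΔP_A/ΔP_B ≈ 0.241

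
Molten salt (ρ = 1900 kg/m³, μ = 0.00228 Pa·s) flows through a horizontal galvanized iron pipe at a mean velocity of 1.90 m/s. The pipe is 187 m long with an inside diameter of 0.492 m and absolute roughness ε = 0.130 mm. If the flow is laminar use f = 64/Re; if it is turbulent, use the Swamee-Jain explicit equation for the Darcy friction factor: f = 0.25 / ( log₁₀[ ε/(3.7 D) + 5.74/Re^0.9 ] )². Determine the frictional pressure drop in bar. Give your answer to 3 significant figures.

ΔP ≈ 0.204 bar

Reynolds number Re = ρVD/μ = 1900 · 1.9 · 0.492 / 0.00228 = 7.79e+05.
Re > 4000 → turbulent. Relative roughness ε/D = 0.00013/0.492 = 0.000264. Swamee-Jain: f = 0.25/(log₁₀[0.000264/3.7 + 5.74/7.79e+05^0.9])² = 0.25/(log₁₀[7.14e-05 + 2.86e-05])² = 0.25/(-4)² = 0.01563.
Darcy-Weisbach: ΔP = f(L/D)(ρV²/2) = 0.01563·(187/0.492)·(1900·1.9²/2) = 0.01563·380.1·3430 = 2.037e+04 Pa.
ΔP = 2.037e+04 Pa = 0.204 bar.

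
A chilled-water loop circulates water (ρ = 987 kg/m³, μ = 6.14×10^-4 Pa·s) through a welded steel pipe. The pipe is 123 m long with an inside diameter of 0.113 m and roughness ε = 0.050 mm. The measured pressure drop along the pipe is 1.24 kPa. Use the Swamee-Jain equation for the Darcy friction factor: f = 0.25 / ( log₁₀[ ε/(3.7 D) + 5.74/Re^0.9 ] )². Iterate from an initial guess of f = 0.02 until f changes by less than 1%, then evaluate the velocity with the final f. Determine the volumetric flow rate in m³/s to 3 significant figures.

Q ≈ 0.00326 m³/s

Rearranging Darcy-Weisbach: V = √(2·ΔP·D/(f·L·ρ)). With ε/D = 5e-05/0.113 = 0.000442, iterate starting from f = 0.02:
  f = 0.02 → V = √(2·1240·0.113/(0.02·123·987)) = 0.3397 m/s; Re = ρVD/μ = 6.171e+04; f → 0.02165
  f = 0.02165 → V = 0.3265 m/s; Re = 5.931e+04; f → 0.02179
Converged (Δf/f < 1%). With the final f = 0.02179: V = √(2·1240·0.113/(0.02179·123·987)) = 0.3255 m/s.
Q = V·A = 0.3255·(π/4·0.113²) = 0.003264 m³/s = 0.00326 m³/s.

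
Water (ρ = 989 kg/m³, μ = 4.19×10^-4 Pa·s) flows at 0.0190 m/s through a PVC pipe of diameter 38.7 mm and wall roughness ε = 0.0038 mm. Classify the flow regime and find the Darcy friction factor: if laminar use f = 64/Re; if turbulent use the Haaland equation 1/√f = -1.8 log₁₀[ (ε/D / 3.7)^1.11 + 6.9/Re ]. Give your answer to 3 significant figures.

Re = ρVD/μ = 989·0.019·0.0387/0.000419 = 1736.
Re < 2300 → laminar, so f = 64/Re = 0.03688 (roughness is irrelevant in laminar flow).

f ≈ 0.0369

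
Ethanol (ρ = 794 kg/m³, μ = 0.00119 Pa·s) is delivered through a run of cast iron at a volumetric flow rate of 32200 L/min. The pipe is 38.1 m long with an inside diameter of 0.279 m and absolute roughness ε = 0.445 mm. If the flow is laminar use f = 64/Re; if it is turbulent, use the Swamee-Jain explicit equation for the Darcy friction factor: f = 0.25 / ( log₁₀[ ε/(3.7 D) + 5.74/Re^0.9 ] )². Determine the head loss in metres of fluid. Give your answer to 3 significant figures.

h_f ≈ 11.9 m

Q = 32200 L/min = 32200/60000 = 0.5367 m³/s.
Cross-sectional area A = πD²/4 = π(0.279)²/4 = 0.06114 m²; mean velocity V = Q/A = 0.5367/0.06114 = 8.778 m/s.
Reynolds number Re = ρVD/μ = 794 · 8.778 · 0.279 / 0.00119 = 1.634e+06.
Re > 4000 → turbulent. Relative roughness ε/D = 0.000445/0.279 = 0.00159. Swamee-Jain: f = 0.25/(log₁₀[0.00159/3.7 + 5.74/1.634e+06^0.9])² = 0.25/(log₁₀[0.000431 + 1.47e-05])² = 0.25/(-3.351)² = 0.02226.
Darcy-Weisbach: ΔP = f(L/D)(ρV²/2) = 0.02226·(38.1/0.279)·(794·8.778²/2) = 0.02226·136.6·3.059e+04 = 9.301e+04 Pa.
Head loss h_f = ΔP/(ρg) = 9.301e+04/(794·9.81) = 11.9 m.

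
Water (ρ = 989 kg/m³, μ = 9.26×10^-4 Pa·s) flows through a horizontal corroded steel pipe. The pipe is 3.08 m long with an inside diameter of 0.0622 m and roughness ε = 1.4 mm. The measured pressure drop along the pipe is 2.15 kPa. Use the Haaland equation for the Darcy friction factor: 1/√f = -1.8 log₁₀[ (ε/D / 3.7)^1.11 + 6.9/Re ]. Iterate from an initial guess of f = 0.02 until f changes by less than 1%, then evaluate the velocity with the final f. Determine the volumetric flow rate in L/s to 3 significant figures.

Rearranging Darcy-Weisbach: V = √(2·ΔP·D/(f·L·ρ)). With ε/D = 0.0014/0.0622 = 0.0225, iterate starting from f = 0.02:
  f = 0.02 → V = √(2·2150·0.0622/(0.02·3.08·989)) = 2.095 m/s; Re = ρVD/μ = 1.392e+05; f → 0.05127
  f = 0.05127 → V = 1.309 m/s; Re = 8.693e+04; f → 0.05143
Converged (Δf/f < 1%). With the final f = 0.05143: V = √(2·2150·0.0622/(0.05143·3.08·989)) = 1.307 m/s.
Q = V·A = 1.307·(π/4·0.0622²) = 0.00397 m³/s = 3.97 L/s.

Q ≈ 3.97 L/s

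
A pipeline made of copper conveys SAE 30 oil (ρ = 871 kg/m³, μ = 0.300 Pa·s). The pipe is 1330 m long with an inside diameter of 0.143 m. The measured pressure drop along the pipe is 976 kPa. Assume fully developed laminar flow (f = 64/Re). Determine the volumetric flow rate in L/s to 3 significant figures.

For laminar flow, f = 64/Re with Re = ρVD/μ, so Darcy-Weisbach reduces to ΔP = 32μLV/D². Solving for V: V = ΔP·D²/(32μL) = 9.76e+05·(0.143)²/(32·0.3·1330) = 1.563 m/s.
Check: Re = ρVD/μ = 871·1.563·0.143/0.3 = 649 < 2300, so the laminar assumption holds.
Q = V·A = 1.563·(π/4·0.143²) = 0.02511 m³/s = 25.1 L/s.

Q ≈ 25.1 L/s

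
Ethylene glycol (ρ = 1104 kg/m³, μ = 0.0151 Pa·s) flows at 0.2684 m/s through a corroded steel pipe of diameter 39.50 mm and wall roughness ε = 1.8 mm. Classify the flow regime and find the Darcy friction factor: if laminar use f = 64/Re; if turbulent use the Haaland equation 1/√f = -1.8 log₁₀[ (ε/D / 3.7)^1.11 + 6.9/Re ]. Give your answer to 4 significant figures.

Re = ρVD/μ = 1104·0.2684·0.0395/0.0151 = 775.1.
Re < 2300 → laminar, so f = 64/Re = 0.08257 (roughness is irrelevant in laminar flow).

f ≈ 0.08257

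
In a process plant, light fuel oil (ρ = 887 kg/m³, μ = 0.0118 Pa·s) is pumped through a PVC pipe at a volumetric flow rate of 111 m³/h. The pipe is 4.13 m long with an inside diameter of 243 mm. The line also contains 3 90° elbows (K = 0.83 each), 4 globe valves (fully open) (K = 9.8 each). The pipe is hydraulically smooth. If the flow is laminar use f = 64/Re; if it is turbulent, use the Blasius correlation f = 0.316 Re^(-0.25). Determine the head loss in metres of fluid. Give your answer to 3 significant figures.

Q = 111 m³/h = 111/3600 = 0.03083 m³/s.
Cross-sectional area A = πD²/4 = π(0.243)²/4 = 0.04638 m²; mean velocity V = Q/A = 0.03083/0.04638 = 0.6648 m/s.
Reynolds number Re = ρVD/μ = 887 · 0.6648 · 0.243 / 0.0118 = 1.214e+04.
Re > 4000 → turbulent. Smooth-pipe (Blasius): f = 0.316 Re^(-0.25) = 0.316/(1.214e+04)^0.25 = 0.0301.
Total minor-loss coefficient ΣK = 3·0.83 + 4·9.8 = 41.7.
ΔP = [f·L/D + ΣK]·(ρV²/2) = [0.0301·4.13/0.243 + 41.7]·(887·0.6648²/2) = [0.5116 + 41.7]·196 = 8273 Pa.
Head loss h_f = ΔP/(ρg) = 8273/(887·9.81) = 0.951 m.

h_f ≈ 0.951 m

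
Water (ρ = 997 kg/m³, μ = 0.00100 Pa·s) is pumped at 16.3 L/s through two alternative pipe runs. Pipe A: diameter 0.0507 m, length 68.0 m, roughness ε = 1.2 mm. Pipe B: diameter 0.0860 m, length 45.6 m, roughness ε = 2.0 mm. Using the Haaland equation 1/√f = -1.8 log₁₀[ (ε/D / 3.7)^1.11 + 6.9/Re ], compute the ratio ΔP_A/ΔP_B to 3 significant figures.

ΔP_A/ΔP_B ≈ 21.1

Pipe A: V = Q/A = 0.0163/0.002019 = 8.074 m/s; Re = 4.081e+05; ε/D = 0.0237; Haaland → f = 0.05212; ΔP_A = f(L/D)(ρV²/2) = 2.272e+06 Pa.
Pipe B: V = Q/A = 0.0163/0.005809 = 2.806 m/s; Re = 2.406e+05; ε/D = 0.0233; Haaland → f = 0.05182; ΔP_B = f(L/D)(ρV²/2) = 1.079e+05 Pa.
ΔP_A/ΔP_B = 2.272e+06/1.079e+05 = 21.1.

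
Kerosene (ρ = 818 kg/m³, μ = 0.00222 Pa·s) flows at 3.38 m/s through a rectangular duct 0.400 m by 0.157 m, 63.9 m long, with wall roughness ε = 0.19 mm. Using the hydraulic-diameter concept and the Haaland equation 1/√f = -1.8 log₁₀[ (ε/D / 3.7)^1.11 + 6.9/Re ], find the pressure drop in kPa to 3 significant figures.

ΔP ≈ 26.3 kPa

Hydraulic diameter D_h = 4A/P = 4·(0.4·0.157)/(2·(0.4+0.157)) = 0.2512/1.114 = 0.2255 m.
Re = ρVD_h/μ = 818·3.38·0.2255/0.00222 = 2.808e+05.
ε/D_h = 0.00019/0.2255 = 0.000843; Haaland gives 1/√f = -1.8 log₁₀[9.05e-05+2.46e-05] = 7.09, so f = 0.01989.
ΔP = f(L/D_h)(ρV²/2) = 0.01989·63.9/0.2255·4673 = 2.634e+04 Pa.
ΔP = 26.3 kPa.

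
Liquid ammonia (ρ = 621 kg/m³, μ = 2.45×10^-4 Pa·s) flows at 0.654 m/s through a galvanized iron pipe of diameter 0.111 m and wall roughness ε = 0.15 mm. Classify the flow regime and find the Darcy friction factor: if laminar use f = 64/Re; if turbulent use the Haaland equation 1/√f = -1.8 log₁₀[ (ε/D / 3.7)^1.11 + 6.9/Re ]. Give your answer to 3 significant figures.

f ≈ 0.0223

Re = ρVD/μ = 621·0.654·0.111/0.000245 = 1.84e+05.
Re > 4000 → turbulent. ε/D = 0.00015/0.111 = 0.00135; Haaland: 1/√f = -1.8 log₁₀[0.000153 + 3.75e-05] = 6.697, so f = 0.0223.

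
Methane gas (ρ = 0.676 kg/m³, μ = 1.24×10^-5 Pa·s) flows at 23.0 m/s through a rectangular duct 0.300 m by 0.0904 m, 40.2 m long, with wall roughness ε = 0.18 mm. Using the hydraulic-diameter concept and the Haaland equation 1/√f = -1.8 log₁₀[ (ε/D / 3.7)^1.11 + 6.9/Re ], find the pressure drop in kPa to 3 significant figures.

Hydraulic diameter D_h = 4A/P = 4·(0.3·0.0904)/(2·(0.3+0.0904)) = 0.1085/0.7808 = 0.1389 m.
Re = ρVD_h/μ = 0.676·23·0.1389/1.24e-05 = 1.742e+05.
ε/D_h = 0.00018/0.1389 = 0.0013; Haaland gives 1/√f = -1.8 log₁₀[0.000146+3.96e-05] = 6.717, so f = 0.02217.
ΔP = f(L/D_h)(ρV²/2) = 0.02217·40.2/0.1389·178.8 = 1147 Pa.
ΔP = 1.15 kPa.

ΔP ≈ 1.15 kPa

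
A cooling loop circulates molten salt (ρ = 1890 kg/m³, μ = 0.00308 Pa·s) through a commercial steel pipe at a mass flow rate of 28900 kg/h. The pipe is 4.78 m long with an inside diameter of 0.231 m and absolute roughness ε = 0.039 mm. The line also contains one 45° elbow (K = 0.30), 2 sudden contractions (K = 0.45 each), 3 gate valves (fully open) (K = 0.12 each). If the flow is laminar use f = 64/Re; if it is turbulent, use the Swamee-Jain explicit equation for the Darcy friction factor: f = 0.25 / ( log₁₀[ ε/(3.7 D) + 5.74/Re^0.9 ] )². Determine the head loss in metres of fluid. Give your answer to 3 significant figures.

ṁ = 28900 kg/h = 28900/3600 = 8.028 kg/s.
A = πD²/4 = π(0.231)²/4 = 0.04191 m²; mean velocity V = ṁ/(ρA) = 8.028/(1890 · 0.04191) = 0.1013 m/s.
Reynolds number Re = ρVD/μ = 1890 · 0.1013 · 0.231 / 0.00308 = 1.437e+04.
Re > 4000 → turbulent. Relative roughness ε/D = 3.9e-05/0.231 = 0.000169. Swamee-Jain: f = 0.25/(log₁₀[0.000169/3.7 + 5.74/1.437e+04^0.9])² = 0.25/(log₁₀[4.56e-05 + 0.00104])² = 0.25/(-2.964)² = 0.02846.
Total minor-loss coefficient ΣK = 1·0.3 + 2·0.45 + 3·0.12 = 1.56.
ΔP = [f·L/D + ΣK]·(ρV²/2) = [0.02846·4.78/0.231 + 1.56]·(1890·0.1013²/2) = [0.5888 + 1.56]·9.707 = 20.86 Pa.
Head loss h_f = ΔP/(ρg) = 20.86/(1890·9.81) = 0.00112 m.

h_f ≈ 0.00112 m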